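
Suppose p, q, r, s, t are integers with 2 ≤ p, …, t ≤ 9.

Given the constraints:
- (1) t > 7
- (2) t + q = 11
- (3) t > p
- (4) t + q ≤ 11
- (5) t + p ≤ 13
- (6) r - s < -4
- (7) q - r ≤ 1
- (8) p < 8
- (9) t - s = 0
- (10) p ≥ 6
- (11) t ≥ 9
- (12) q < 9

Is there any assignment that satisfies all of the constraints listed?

From constraint 11: t ≥ 9. From constraint 10: p ≥ 6. Hence t + p ≥ 15. But constraint 5 requires t + p ≤ 13, and 13 < 15. Contradiction.

Unsatisfiable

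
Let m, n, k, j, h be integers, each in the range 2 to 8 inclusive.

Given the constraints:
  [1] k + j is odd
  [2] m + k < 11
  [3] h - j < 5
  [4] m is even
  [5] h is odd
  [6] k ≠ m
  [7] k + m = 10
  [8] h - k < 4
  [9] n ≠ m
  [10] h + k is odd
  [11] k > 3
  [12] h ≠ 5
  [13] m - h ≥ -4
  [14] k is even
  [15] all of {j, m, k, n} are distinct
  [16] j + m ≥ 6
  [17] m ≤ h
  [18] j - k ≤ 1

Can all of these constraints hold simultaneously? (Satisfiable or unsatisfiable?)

Satisfiable

Take m = 6, n = 2, k = 4, j = 3, h = 7. Then constraint 2: m + k = 10; constraint 3: h - j = 4, and every other listed constraint is also met.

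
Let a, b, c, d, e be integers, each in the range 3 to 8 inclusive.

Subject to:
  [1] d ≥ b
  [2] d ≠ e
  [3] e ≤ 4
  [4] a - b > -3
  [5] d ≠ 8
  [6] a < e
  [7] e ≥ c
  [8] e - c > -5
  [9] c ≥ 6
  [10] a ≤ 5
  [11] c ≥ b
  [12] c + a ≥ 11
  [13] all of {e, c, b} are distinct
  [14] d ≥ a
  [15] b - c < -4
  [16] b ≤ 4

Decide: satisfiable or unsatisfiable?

From constraints 3 and 7: c ≤ e ≤ 4. From constraint 10: a ≤ 5. Hence c + a ≤ 9. But constraint 12 requires c + a ≥ 11, and 11 > 9. Contradiction.

Unsatisfiable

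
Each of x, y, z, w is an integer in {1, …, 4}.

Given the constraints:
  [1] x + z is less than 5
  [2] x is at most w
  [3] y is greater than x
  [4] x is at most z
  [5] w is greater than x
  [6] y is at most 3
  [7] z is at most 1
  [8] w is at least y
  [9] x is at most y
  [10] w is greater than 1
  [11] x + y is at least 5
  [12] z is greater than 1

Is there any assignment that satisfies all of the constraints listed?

Unsatisfiable

From constraints 4 and 7: x ≤ z ≤ 1. From constraint 6: y ≤ 3. Hence x + y ≤ 4. But constraint 11 requires x + y ≥ 5, and 5 > 4. Contradiction.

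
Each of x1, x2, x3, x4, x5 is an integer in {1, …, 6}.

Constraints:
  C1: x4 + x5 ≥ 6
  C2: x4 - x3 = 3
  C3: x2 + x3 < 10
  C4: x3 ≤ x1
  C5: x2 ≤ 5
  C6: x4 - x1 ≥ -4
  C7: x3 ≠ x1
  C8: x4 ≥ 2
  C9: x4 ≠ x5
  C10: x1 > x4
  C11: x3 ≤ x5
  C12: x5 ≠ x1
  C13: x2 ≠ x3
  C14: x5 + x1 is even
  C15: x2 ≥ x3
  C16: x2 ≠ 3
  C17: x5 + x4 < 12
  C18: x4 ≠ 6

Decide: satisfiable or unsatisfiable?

The assignment x1 = 6, x2 = 5, x3 = 2, x4 = 5, x5 = 4 works:
  constraint 1 holds since x4 + x5 = 9.
  constraint 2 holds since x4 - x3 = 3.
The rest check out directly.

Satisfiable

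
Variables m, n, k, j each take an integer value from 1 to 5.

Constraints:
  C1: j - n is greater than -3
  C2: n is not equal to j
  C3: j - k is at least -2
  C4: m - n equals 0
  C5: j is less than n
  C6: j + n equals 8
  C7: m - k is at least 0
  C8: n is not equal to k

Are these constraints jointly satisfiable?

Satisfiable

Try m = 5, n = 5, k = 2, j = 3.
Check constraint 1: j - n = -2; constraint 3: j - k = 1; constraint 4: m - n = 0. The remaining constraints are straightforward to verify.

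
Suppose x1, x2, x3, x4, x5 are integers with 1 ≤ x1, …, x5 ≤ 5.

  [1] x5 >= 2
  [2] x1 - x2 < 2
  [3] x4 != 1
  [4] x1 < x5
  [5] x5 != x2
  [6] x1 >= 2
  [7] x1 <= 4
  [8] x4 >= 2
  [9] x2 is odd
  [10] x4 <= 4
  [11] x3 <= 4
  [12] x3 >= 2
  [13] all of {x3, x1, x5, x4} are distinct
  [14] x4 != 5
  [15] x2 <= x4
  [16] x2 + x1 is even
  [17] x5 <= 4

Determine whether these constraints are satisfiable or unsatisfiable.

Unsatisfiable

Constraints 1, 6, 7, 8, 10, 11, 12, and 17 confine each of x3, x1, x5, x4 to the 3 values {2, …, 4}.
Constraint 13 requires all 4 of them to be distinct, but only 3 values are available — impossible by the pigeonhole principle.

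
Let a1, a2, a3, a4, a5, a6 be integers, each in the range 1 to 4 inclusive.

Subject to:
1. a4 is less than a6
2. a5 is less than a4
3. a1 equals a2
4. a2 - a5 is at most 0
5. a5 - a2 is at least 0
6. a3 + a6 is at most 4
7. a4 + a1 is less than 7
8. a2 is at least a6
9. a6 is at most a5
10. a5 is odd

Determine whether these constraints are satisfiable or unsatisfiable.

Unsatisfiable

Constraints 1, 2, 5, and 8 give a4 < a6, a6 ≤ a2, a2 ≤ a5, a5 < a4. Chaining: a4 < a6 ≤ a2 ≤ a5 < a4, which forces a4 < a4 — impossible.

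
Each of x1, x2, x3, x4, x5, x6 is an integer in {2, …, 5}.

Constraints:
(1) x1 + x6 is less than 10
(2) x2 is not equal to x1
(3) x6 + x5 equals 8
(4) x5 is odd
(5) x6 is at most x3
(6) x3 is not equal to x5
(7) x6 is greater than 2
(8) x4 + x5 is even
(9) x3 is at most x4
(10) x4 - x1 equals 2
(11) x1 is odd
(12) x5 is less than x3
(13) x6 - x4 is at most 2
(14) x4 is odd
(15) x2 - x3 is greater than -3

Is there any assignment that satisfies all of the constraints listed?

The assignment x1 = 3, x2 = 5, x3 = 5, x4 = 5, x5 = 3, x6 = 5 works:
  constraint 1 holds since x1 + x6 = 8.
  constraint 3 holds since x6 + x5 = 8.
  constraint 10 holds since x4 - x1 = 2.
The rest check out directly.

Satisfiable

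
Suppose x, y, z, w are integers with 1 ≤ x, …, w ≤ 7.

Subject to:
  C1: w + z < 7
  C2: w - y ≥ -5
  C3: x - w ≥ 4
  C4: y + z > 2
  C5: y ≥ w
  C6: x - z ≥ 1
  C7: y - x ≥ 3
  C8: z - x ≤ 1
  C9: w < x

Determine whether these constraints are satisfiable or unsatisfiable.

Unsatisfiable

Constraints 2, 3, and 7 give w − y ≥ -5, y − x ≥ 3, x − w ≥ 4.
Adding all 3 inequalities: the left sides telescope to 0, and the right sides sum to (-5) + 3 + 4 = 2. So 0 ≥ 2, which is false.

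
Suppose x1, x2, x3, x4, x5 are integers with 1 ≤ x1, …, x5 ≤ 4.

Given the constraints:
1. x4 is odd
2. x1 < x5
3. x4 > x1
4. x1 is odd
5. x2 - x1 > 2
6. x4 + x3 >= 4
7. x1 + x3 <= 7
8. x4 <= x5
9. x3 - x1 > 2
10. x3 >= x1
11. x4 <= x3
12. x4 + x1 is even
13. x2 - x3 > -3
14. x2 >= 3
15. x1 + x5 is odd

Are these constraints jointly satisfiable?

Satisfiable

Take x1 = 1, x2 = 4, x3 = 4, x4 = 3, x5 = 4. Then constraint 5: x2 - x1 = 3; constraint 6: x4 + x3 = 7; constraint 7: x1 + x3 = 5, and every other listed constraint is also met.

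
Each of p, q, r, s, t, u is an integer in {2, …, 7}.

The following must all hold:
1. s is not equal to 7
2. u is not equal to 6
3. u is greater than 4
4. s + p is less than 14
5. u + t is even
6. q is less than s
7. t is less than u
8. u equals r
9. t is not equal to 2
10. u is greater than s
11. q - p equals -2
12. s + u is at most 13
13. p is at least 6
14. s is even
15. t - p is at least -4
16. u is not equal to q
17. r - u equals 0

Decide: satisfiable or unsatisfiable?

Satisfiable

The assignment p = 7, q = 5, r = 7, s = 6, t = 3, u = 7 works:
  constraint 4 holds since s + p = 13.
  constraint 11 holds since q - p = -2.
The rest check out directly.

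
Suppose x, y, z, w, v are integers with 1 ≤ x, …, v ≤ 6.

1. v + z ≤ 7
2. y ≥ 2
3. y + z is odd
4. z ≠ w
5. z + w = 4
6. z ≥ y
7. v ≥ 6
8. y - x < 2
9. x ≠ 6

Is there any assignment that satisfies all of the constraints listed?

From constraint 7: v ≥ 6. From constraints 2 and 6: z ≥ y ≥ 2. Hence v + z ≥ 8. But constraint 1 requires v + z ≤ 7, and 7 < 8. Contradiction.

Unsatisfiable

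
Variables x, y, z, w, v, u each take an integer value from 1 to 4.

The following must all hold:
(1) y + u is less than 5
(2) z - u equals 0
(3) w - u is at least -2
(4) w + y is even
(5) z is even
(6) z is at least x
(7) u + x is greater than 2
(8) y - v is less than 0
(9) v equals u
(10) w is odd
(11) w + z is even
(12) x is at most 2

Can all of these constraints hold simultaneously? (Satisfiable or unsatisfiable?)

Unsatisfiable

Constraint 10 makes w odd and constraint 5 makes z even, so w + z must be odd. Constraint 11 says w + z is even — contradiction.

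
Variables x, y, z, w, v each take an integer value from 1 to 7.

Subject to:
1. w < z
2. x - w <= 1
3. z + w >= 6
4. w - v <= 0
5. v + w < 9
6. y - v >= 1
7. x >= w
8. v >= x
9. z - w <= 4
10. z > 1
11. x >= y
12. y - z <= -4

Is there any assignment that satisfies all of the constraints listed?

Unsatisfiable

Constraints 4, 6, 9, and 12 give y − v ≥ 1, v − w ≥ 0, w − z ≥ -4, z − y ≥ 4.
Adding all 4 inequalities: the left sides telescope to 0, and the right sides sum to 1 + 0 + (-4) + 4 = 1. So 0 ≥ 1, which is false.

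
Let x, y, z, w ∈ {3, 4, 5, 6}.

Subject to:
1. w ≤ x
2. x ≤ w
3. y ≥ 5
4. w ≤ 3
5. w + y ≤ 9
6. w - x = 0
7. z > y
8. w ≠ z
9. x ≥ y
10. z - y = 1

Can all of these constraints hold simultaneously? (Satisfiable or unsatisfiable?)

From constraints 3 and 9: x ≥ y and y ≥ 5, so x ≥ 5. From constraints 2 and 4: x ≤ w and w ≤ 3, so x ≤ 3. But 3 < 5, so no value of x works.

Unsatisfiable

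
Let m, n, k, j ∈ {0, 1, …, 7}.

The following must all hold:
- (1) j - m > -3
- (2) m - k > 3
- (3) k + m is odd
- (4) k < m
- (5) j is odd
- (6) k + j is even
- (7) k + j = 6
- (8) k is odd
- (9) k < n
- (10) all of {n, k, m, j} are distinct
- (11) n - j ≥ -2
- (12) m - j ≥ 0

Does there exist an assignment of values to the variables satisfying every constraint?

Satisfiable

One satisfying assignment is m = 6, n = 3, k = 1, j = 5.
For the less obvious constraints — constraint 1: j - m = -1; constraint 2: m - k = 5; constraint 7: k + j = 6 — and the others hold by inspection.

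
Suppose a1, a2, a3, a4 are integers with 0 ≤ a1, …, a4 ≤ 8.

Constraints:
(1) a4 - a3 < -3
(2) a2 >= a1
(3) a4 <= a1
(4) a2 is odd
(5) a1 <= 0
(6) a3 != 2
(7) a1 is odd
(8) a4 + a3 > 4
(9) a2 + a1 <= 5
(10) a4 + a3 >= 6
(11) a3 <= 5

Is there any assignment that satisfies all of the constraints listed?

Unsatisfiable

From constraints 3 and 5: a4 ≤ a1 ≤ 0. From constraint 11: a3 ≤ 5. Hence a4 + a3 ≤ 5. But constraint 10 requires a4 + a3 ≥ 6, and 6 > 5. Contradiction.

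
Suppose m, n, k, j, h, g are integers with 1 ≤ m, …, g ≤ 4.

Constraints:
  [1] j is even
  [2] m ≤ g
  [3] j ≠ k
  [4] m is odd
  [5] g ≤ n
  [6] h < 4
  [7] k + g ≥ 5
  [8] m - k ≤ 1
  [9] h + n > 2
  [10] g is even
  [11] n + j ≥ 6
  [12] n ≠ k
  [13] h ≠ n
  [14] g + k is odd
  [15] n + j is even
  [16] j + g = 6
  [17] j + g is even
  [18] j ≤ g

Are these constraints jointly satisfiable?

Satisfiable

Setting (m, n, k, j, h, g) = (1, 4, 1, 2, 1, 4) satisfies everything: constraint 7: k + g = 5; constraint 8: m - k = 0, and the others follow.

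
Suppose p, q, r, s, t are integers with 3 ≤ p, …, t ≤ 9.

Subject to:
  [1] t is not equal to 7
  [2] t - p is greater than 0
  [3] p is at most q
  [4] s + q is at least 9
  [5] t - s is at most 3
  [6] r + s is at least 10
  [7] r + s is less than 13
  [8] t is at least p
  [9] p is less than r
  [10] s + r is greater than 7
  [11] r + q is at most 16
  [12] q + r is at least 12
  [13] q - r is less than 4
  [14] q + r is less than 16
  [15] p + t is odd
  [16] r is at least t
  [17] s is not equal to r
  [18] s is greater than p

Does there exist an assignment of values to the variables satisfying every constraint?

Satisfiable

Setting (p, q, r, s, t) = (3, 8, 6, 4, 4) satisfies everything: constraint 2: t - p = 1; constraint 4: s + q = 12, and the others follow.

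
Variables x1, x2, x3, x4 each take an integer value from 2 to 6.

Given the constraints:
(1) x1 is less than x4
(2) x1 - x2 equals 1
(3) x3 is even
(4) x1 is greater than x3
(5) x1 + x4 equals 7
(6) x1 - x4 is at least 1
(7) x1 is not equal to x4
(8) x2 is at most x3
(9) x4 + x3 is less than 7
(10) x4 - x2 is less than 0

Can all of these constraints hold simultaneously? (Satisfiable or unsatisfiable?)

Unsatisfiable

Constraints 1, 4, 8, and 10 give x2 ≤ x3, x3 < x1, x1 < x4, x4 < x2. Chaining: x2 ≤ x3 < x1 < x4 < x2, which forces x2 < x2 — impossible.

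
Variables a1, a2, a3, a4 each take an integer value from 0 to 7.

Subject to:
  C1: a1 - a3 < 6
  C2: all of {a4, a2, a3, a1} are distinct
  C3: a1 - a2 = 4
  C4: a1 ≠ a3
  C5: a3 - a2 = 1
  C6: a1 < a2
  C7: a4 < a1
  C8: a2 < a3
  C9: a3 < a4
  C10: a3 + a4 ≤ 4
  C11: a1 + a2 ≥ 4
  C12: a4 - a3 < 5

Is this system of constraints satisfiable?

Constraints 6, 7, 8, and 9 give a3 < a4, a4 < a1, a1 < a2, a2 < a3. Chaining: a3 < a4 < a1 < a2 < a3, which forces a3 < a3 — impossible.

Unsatisfiable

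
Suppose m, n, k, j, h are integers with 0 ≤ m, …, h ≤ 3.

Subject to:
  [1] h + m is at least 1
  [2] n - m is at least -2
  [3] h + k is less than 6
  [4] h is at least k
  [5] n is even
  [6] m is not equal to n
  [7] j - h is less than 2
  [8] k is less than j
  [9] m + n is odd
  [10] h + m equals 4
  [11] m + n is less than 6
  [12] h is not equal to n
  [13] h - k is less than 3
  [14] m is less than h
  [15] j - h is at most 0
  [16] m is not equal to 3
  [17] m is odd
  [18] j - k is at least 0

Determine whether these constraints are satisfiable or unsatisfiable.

Satisfiable

Take m = 1, n = 2, k = 1, j = 3, h = 3. Then constraint 1: h + m = 4; constraint 2: n - m = 1; constraint 3: h + k = 4, and every other listed constraint is also met.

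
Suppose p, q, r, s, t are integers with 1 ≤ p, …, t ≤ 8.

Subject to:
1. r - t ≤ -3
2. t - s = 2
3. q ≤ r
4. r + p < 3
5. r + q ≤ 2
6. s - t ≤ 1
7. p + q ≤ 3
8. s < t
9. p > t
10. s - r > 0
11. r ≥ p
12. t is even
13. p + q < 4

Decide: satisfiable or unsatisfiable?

Constraints 8, 9, 10, and 11 give s < t, t < p, p ≤ r, r < s. Chaining: s < t < p ≤ r < s, which forces s < s — impossible.

Unsatisfiable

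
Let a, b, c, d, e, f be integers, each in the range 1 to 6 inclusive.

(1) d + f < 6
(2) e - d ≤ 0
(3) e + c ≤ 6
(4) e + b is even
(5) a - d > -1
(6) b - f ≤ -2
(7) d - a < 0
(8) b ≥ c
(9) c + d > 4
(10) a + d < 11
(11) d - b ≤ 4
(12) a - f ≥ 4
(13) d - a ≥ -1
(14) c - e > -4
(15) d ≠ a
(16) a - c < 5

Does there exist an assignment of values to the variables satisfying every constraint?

Unsatisfiable

Constraints 6, 11, 12, and 13 give b − d ≥ -4, d − a ≥ -1, a − f ≥ 4, f − b ≥ 2.
Adding all 4 inequalities: the left sides telescope to 0, and the right sides sum to (-4) + (-1) + 4 + 2 = 1. So 0 ≥ 1, which is false.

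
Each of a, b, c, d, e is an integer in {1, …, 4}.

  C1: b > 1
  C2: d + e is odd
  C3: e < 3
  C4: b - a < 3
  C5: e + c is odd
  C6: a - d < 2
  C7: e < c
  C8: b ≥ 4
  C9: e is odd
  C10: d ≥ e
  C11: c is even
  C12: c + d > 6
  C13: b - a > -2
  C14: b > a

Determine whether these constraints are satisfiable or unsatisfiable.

Setting (a, b, c, d, e) = (3, 4, 4, 4, 1) satisfies everything: constraint 4: b - a = 1; constraint 6: a - d = -1, and the others follow.

Satisfiable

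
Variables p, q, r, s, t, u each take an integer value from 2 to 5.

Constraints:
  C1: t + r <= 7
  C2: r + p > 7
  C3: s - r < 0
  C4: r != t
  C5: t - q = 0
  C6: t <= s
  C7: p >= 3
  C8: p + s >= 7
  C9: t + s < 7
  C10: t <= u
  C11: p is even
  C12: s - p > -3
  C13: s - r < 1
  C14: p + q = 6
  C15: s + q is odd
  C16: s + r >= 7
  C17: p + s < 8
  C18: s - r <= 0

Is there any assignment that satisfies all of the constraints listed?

Setting (p, q, r, s, t, u) = (4, 2, 5, 3, 2, 5) satisfies everything: constraint 1: t + r = 7; constraint 2: r + p = 9, and the others follow.

Satisfiable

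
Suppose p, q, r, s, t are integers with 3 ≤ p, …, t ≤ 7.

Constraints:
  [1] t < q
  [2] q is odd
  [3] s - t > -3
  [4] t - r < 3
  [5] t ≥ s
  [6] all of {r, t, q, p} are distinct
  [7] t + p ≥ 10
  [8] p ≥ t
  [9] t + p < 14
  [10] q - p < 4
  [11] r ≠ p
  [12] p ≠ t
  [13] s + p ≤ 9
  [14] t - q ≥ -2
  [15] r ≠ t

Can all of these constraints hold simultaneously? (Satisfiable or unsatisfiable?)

Satisfiable

Try p = 6, q = 7, r = 4, s = 3, t = 5.
Check constraint 3: s - t = -2; constraint 4: t - r = 1. The remaining constraints are straightforward to verify.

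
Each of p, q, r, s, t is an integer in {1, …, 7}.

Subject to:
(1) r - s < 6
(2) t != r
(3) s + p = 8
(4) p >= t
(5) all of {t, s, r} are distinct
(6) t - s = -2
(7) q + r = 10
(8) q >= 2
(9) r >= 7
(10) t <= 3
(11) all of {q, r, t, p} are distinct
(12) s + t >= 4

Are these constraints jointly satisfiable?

The assignment p = 4, q = 3, r = 7, s = 4, t = 2 works:
  constraint 1 holds since r - s = 3.
  constraint 3 holds since s + p = 8.
The rest check out directly.

Satisfiable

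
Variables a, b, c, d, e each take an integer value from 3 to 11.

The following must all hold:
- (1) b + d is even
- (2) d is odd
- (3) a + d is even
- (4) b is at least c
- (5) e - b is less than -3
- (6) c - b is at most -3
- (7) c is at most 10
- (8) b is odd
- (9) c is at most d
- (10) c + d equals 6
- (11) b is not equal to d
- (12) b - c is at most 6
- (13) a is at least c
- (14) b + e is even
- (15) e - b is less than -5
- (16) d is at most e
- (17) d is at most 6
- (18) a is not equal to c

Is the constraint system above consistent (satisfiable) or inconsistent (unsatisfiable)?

Satisfiable

One satisfying assignment is a = 5, b = 9, c = 3, d = 3, e = 3.
For the less obvious constraints — constraint 5: e - b = -6; constraint 6: c - b = -6; constraint 10: c + d = 6 — and the others hold by inspection.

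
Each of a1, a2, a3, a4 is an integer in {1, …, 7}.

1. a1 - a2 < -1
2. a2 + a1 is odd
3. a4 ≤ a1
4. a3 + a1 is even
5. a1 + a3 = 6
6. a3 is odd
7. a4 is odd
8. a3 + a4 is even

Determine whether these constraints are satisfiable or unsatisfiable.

Satisfiable

Try a1 = 1, a2 = 4, a3 = 5, a4 = 1.
Check constraint 1: a1 - a2 = -3; constraint 5: a1 + a3 = 6. The remaining constraints are straightforward to verify.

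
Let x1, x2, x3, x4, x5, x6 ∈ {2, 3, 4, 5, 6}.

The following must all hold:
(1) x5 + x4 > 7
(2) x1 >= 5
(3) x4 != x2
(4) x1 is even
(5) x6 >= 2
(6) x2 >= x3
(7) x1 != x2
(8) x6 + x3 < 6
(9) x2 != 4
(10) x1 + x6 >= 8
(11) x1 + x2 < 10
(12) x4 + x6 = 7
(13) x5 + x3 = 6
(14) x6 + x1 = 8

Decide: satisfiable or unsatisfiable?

Satisfiable

Take x1 = 6, x2 = 3, x3 = 3, x4 = 5, x5 = 3, x6 = 2. Then constraint 1: x5 + x4 = 8; constraint 8: x6 + x3 = 5, and every other listed constraint is also met.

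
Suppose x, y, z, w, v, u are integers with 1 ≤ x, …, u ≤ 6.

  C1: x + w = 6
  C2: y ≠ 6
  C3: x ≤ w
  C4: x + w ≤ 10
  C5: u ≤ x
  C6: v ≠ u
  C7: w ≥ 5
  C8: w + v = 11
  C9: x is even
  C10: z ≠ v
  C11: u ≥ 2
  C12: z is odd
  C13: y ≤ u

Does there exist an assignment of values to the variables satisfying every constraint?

From constraints 5 and 11: x ≥ u ≥ 2. From constraint 7: w ≥ 5. Hence x + w ≥ 7. But constraint 1 requires x + w = 6, and 6 < 7. Contradiction.

Unsatisfiable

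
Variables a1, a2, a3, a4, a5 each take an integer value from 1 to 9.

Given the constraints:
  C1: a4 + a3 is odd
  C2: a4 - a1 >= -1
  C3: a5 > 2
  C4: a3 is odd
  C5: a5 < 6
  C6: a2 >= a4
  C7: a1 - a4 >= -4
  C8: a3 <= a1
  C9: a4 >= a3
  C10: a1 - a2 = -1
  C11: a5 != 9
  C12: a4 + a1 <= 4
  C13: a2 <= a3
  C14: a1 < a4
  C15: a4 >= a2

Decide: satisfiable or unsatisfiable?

Unsatisfiable

Constraints 6, 8, 13, and 14 give a4 ≤ a2, a2 ≤ a3, a3 ≤ a1, a1 < a4. Chaining: a4 ≤ a2 ≤ a3 ≤ a1 < a4, which forces a4 < a4 — impossible.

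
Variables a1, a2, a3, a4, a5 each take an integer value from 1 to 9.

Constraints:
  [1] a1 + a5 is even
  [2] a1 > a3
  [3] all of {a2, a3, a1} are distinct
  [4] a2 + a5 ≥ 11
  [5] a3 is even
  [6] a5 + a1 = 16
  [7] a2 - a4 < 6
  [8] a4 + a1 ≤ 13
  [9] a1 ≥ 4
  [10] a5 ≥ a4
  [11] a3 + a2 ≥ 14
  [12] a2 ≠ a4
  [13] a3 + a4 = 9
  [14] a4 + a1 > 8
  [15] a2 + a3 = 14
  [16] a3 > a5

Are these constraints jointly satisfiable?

One satisfying assignment is a1 = 9, a2 = 6, a3 = 8, a4 = 1, a5 = 7.
For the less obvious constraints — constraint 4: a2 + a5 = 13; constraint 6: a5 + a1 = 16 — and the others hold by inspection.

Satisfiable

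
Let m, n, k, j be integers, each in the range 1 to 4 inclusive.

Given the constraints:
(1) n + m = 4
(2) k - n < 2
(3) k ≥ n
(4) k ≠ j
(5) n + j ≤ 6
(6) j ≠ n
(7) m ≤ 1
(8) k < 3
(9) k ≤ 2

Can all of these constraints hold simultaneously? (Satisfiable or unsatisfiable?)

From constraints 3 and 9: n ≤ k ≤ 2. From constraint 7: m ≤ 1. Hence n + m ≤ 3. But constraint 1 requires n + m = 4, and 4 > 3. Contradiction.

Unsatisfiable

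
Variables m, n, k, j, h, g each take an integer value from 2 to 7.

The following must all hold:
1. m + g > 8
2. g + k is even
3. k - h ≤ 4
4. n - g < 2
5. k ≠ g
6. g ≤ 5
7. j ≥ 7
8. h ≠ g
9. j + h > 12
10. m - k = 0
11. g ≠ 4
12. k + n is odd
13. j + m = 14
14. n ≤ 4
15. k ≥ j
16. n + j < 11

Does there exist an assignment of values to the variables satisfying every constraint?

Satisfiable

Try m = 7, n = 2, k = 7, j = 7, h = 6, g = 3.
Check constraint 1: m + g = 10; constraint 3: k - h = 1. The remaining constraints are straightforward to verify.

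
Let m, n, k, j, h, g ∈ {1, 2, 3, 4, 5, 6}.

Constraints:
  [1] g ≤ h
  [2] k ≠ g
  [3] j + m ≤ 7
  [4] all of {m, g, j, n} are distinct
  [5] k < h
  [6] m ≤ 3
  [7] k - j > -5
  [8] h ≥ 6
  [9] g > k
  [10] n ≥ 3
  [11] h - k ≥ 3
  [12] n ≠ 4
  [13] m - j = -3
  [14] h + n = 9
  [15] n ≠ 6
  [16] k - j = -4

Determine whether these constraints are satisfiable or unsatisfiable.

Satisfiable

Setting (m, n, k, j, h, g) = (2, 3, 1, 5, 6, 4) satisfies everything: constraint 3: j + m = 7; constraint 7: k - j = -4, and the others follow.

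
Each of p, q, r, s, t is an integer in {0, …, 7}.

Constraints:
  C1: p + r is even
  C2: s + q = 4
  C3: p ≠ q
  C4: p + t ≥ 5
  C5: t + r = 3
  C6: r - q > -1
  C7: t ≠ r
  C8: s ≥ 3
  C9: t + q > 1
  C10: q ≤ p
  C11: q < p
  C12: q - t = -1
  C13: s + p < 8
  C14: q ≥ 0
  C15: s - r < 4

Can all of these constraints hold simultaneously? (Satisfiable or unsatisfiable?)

Satisfiable

Setting (p, q, r, s, t) = (3, 1, 1, 3, 2) satisfies everything: constraint 2: s + q = 4; constraint 4: p + t = 5; constraint 5: t + r = 3, and the others follow.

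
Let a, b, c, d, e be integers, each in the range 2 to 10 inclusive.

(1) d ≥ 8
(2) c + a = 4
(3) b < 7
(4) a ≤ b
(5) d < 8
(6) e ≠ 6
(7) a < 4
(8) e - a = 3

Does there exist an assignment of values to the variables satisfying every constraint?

From constraint 1: d ≥ 8. From constraint 5: d ≤ 7. But 7 < 8, so no value of d works.

Unsatisfiable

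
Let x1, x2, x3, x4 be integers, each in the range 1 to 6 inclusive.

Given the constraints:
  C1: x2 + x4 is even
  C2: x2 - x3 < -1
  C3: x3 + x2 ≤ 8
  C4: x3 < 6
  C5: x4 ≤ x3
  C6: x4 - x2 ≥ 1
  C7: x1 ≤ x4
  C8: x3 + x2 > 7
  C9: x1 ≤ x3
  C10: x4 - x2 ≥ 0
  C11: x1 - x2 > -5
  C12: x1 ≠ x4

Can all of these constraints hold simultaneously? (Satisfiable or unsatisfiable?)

Satisfiable

The assignment x1 = 1, x2 = 3, x3 = 5, x4 = 5 works:
  constraint 2 holds since x2 - x3 = -2.
  constraint 3 holds since x3 + x2 = 8.
The rest check out directly.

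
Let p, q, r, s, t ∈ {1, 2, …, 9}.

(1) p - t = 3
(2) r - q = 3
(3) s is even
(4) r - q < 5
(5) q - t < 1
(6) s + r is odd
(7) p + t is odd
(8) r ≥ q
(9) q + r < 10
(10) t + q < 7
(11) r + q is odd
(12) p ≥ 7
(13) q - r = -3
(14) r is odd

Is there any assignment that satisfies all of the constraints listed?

The assignment p = 7, q = 2, r = 5, s = 2, t = 4 works:
  constraint 1 holds since p - t = 3.
  constraint 2 holds since r - q = 3.
  constraint 4 holds since r - q = 3.
The rest check out directly.

Satisfiable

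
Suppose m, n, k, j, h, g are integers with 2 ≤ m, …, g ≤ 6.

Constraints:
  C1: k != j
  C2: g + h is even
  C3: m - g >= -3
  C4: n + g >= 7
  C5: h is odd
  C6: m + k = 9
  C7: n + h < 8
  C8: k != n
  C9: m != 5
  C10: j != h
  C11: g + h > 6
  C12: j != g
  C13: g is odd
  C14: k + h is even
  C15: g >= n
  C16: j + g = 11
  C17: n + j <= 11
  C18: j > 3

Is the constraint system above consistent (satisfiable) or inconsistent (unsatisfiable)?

One satisfying assignment is m = 4, n = 4, k = 5, j = 6, h = 3, g = 5.
For the less obvious constraints — constraint 3: m - g = -1; constraint 4: n + g = 9; constraint 6: m + k = 9 — and the others hold by inspection.

Satisfiable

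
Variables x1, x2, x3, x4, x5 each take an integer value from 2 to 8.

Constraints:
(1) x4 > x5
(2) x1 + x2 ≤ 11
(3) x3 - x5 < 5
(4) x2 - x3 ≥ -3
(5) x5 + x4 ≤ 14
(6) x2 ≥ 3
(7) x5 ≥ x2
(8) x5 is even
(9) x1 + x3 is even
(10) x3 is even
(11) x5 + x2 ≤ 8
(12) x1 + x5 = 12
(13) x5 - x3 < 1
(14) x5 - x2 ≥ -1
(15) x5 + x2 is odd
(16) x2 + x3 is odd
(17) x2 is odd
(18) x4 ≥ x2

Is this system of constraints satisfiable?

Try x1 = 8, x2 = 3, x3 = 6, x4 = 8, x5 = 4.
Check constraint 2: x1 + x2 = 11; constraint 3: x3 - x5 = 2. The remaining constraints are straightforward to verify.

Satisfiable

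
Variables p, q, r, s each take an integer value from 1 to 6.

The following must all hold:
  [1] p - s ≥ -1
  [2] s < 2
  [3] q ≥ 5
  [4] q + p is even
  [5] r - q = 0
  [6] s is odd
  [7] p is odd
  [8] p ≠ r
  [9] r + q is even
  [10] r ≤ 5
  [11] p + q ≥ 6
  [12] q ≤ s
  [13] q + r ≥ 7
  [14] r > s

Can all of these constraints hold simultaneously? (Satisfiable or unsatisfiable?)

Unsatisfiable

From constraints 3 and 12: s ≥ q and q ≥ 5, so s ≥ 5. From constraint 2: s ≤ 1. But 1 < 5, so no value of s works.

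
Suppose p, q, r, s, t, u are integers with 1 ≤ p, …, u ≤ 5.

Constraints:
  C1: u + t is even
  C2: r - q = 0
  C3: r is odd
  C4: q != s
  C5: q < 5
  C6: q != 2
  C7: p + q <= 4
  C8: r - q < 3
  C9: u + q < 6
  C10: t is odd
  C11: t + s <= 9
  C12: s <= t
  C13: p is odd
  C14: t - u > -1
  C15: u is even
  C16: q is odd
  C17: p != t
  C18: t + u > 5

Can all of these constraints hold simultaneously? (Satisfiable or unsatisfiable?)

Unsatisfiable

Constraint 15 makes u even and constraint 10 makes t odd, so u + t must be odd. Constraint 1 says u + t is even — contradiction.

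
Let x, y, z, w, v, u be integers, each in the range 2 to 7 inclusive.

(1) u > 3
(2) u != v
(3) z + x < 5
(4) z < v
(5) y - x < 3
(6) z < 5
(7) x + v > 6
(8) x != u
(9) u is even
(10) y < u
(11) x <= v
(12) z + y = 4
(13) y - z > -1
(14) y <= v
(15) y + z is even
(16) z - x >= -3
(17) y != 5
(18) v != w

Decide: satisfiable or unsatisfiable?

Satisfiable

Setting (x, y, z, w, v, u) = (2, 2, 2, 6, 5, 6) satisfies everything: constraint 3: z + x = 4; constraint 5: y - x = 0, and the others follow.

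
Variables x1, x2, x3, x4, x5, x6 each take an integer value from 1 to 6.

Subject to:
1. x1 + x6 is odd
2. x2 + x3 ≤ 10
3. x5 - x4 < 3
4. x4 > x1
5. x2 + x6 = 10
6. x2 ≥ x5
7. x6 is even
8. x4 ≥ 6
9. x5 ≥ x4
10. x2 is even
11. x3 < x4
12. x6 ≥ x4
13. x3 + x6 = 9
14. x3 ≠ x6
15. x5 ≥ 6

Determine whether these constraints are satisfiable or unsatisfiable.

Unsatisfiable

From constraints 6 and 15: x2 ≥ x5 ≥ 6. From constraints 8 and 12: x6 ≥ x4 ≥ 6. Hence x2 + x6 ≥ 12. But constraint 5 requires x2 + x6 = 10, and 10 < 12. Contradiction.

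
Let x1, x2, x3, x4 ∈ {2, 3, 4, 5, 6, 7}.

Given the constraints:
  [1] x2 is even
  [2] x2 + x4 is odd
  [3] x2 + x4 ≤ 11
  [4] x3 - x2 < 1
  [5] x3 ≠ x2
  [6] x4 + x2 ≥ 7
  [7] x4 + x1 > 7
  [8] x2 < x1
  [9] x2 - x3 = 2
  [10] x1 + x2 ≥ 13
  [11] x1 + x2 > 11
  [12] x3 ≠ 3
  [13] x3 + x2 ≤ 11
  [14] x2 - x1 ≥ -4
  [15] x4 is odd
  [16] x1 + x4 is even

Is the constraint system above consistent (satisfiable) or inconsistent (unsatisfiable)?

Try x1 = 7, x2 = 6, x3 = 4, x4 = 3.
Check constraint 3: x2 + x4 = 9; constraint 4: x3 - x2 = -2. The remaining constraints are straightforward to verify.

Satisfiable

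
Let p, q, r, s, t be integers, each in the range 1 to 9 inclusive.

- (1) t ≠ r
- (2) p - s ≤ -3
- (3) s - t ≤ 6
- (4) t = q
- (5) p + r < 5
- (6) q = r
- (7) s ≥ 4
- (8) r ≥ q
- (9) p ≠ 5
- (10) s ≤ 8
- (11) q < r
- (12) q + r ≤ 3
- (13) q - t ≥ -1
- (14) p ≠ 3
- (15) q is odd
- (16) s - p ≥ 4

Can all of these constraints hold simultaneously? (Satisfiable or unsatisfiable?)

Unsatisfiable

From constraints 4 and 6, t = q = r, so t = r. But constraint 1 says t ≠ r. Contradiction.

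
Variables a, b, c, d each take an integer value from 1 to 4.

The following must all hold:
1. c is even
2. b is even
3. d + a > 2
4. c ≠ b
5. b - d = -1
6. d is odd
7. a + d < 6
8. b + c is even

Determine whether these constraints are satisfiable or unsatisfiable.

Satisfiable

The assignment a = 2, b = 2, c = 4, d = 3 works:
  constraint 3 holds since d + a = 5.
  constraint 5 holds since b - d = -1.
The rest check out directly.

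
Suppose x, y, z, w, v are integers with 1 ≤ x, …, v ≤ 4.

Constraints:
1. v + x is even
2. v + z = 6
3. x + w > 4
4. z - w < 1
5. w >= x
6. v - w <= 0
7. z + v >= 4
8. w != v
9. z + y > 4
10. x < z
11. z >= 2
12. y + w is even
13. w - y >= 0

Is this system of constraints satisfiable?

Satisfiable

Take x = 1, y = 4, z = 3, w = 4, v = 3. Then constraint 2: v + z = 6; constraint 3: x + w = 5; constraint 4: z - w = -1, and every other listed constraint is also met.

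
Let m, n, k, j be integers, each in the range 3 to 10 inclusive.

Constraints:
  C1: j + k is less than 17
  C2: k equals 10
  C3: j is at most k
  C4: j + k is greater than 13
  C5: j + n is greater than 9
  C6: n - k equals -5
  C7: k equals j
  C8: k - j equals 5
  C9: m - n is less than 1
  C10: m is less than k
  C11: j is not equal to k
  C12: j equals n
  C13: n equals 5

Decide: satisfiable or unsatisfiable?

Unsatisfiable

Constraint 2 fixes k = 10 and constraint 13 fixes n = 5. Constraints 7 and 12 give k = j = n, so k = n. But 10 ≠ 5 — contradiction.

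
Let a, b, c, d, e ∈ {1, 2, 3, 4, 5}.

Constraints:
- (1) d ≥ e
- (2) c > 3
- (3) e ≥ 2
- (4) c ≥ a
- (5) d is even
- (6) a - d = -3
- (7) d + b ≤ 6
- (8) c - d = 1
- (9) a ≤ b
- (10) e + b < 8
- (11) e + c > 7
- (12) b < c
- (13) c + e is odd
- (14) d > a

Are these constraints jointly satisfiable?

The assignment a = 1, b = 2, c = 5, d = 4, e = 4 works:
  constraint 6 holds since a - d = -3.
  constraint 7 holds since d + b = 6.
  constraint 8 holds since c - d = 1.
The rest check out directly.

Satisfiable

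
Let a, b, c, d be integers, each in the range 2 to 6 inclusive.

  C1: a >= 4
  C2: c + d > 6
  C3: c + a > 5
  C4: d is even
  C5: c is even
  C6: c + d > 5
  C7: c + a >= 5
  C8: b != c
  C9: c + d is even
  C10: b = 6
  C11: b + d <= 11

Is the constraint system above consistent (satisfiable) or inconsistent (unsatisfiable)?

Satisfiable

One satisfying assignment is a = 4, b = 6, c = 4, d = 4.
For the less obvious constraints — constraint 2: c + d = 8; constraint 3: c + a = 8 — and the others hold by inspection.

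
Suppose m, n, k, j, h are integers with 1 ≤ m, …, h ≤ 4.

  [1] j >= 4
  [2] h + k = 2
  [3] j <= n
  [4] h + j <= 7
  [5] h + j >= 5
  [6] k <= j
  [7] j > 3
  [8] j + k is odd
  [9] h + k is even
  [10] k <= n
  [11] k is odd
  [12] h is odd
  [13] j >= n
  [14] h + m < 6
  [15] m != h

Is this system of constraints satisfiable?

Satisfiable

Take m = 3, n = 4, k = 1, j = 4, h = 1. Then constraint 2: h + k = 2; constraint 4: h + j = 5; constraint 5: h + j = 5, and every other listed constraint is also met.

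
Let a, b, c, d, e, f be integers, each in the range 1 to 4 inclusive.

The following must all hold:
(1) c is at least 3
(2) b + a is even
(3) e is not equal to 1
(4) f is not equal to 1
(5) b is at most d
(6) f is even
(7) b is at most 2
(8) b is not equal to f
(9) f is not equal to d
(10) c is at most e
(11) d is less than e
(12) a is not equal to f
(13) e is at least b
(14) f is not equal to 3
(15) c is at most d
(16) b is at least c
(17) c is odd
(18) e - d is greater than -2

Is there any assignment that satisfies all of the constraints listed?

Unsatisfiable

From constraint 1: c ≥ 3. From constraints 7 and 16: c ≤ b and b ≤ 2, so c ≤ 2. But 2 < 3, so no value of c works.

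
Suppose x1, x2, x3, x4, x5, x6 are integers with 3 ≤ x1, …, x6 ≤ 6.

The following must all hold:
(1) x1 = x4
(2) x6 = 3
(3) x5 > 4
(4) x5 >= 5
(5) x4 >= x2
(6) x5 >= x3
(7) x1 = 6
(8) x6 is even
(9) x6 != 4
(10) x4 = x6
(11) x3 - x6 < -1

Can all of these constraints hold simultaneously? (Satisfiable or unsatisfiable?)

Constraint 7 fixes x1 = 6 and constraint 2 fixes x6 = 3. Constraints 1 and 10 give x1 = x4 = x6, so x1 = x6. But 6 ≠ 3 — contradiction.

Unsatisfiable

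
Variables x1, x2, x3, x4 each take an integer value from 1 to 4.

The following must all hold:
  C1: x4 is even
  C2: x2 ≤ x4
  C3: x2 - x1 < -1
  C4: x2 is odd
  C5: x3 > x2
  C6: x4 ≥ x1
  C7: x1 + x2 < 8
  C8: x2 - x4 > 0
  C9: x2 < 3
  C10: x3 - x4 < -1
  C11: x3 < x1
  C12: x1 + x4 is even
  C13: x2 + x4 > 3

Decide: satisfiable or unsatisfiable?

Constraints 5, 6, 8, and 11 give x2 < x3, x3 < x1, x1 ≤ x4, x4 < x2. Chaining: x2 < x3 < x1 ≤ x4 < x2, which forces x2 < x2 — impossible.

Unsatisfiable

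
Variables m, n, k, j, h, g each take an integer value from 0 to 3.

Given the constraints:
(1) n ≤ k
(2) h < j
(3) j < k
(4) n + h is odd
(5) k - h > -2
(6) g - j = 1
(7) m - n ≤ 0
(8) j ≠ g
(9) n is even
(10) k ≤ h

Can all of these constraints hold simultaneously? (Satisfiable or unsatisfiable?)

Constraints 2, 3, and 10 give j < k, k ≤ h, h < j. Chaining: j < k ≤ h < j, which forces j < j — impossible.

Unsatisfiable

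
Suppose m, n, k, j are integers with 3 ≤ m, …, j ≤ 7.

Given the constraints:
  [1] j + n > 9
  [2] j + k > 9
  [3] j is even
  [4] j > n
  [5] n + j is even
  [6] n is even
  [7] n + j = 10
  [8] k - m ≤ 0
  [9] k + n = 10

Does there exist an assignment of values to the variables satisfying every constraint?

Try m = 7, n = 4, k = 6, j = 6.
Check constraint 1: j + n = 10; constraint 2: j + k = 12. The remaining constraints are straightforward to verify.

Satisfiable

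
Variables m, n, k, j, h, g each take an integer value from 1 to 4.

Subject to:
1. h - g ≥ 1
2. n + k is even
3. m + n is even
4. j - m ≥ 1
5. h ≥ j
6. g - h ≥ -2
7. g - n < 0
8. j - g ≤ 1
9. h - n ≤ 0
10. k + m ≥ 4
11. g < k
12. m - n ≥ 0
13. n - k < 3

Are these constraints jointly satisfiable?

Unsatisfiable

Constraints 1, 4, 8, 9, and 12 give h − g ≥ 1, g − j ≥ -1, j − m ≥ 1, m − n ≥ 0, n − h ≥ 0.
Adding all 5 inequalities: the left sides telescope to 0, and the right sides sum to 1 + (-1) + 1 + 0 + 0 = 1. So 0 ≥ 1, which is false.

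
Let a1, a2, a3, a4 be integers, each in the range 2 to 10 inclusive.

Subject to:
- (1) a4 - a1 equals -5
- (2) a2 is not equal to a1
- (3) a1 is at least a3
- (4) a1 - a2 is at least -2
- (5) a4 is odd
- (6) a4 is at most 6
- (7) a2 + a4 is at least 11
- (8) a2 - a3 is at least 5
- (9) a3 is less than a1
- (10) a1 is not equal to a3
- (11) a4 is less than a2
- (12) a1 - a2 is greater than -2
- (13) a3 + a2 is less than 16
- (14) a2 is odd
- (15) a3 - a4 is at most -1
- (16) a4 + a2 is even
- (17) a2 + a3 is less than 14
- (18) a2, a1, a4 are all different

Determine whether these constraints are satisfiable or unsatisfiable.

Take a1 = 10, a2 = 9, a3 = 4, a4 = 5. Then constraint 1: a4 - a1 = -5; constraint 4: a1 - a2 = 1, and every other listed constraint is also met.

Satisfiable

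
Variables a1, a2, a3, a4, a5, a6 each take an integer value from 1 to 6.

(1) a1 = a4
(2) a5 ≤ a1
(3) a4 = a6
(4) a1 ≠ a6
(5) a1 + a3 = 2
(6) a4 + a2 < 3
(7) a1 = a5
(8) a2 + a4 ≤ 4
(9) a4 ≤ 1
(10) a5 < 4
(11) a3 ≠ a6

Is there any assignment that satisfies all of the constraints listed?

Unsatisfiable

From constraints 1 and 3, a1 = a4 = a6, so a1 = a6. But constraint 4 says a1 ≠ a6. Contradiction.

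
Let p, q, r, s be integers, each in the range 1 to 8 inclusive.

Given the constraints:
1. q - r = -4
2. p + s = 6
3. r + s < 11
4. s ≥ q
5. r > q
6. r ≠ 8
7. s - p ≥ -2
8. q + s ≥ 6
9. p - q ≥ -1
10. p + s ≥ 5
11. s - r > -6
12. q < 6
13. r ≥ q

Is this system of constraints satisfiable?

Satisfiable

Try p = 3, q = 3, r = 7, s = 3.
Check constraint 1: q - r = -4; constraint 2: p + s = 6; constraint 3: r + s = 10. The remaining constraints are straightforward to verify.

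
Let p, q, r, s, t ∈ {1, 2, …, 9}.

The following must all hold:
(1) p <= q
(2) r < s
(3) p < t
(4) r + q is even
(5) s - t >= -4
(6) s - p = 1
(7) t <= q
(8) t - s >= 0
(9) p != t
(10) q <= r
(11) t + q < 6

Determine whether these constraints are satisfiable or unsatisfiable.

Unsatisfiable

Constraints 2, 7, 8, and 10 give t ≤ q, q ≤ r, r < s, s ≤ t. Chaining: t ≤ q ≤ r < s ≤ t, which forces t < t — impossible.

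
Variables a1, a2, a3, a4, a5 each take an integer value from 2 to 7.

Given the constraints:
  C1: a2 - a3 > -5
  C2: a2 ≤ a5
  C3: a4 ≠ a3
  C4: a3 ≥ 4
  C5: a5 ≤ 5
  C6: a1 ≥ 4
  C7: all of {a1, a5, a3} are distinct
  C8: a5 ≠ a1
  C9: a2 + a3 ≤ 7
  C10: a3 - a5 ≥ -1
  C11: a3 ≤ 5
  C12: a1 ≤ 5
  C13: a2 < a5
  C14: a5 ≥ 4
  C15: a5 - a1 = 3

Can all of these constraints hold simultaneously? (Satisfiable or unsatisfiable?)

Constraints 4, 5, 6, 11, 12, and 14 confine each of a1, a5, a3 to the 2 values {4, 5}.
Constraint 7 requires all 3 of them to be distinct, but only 2 values are available — impossible by the pigeonhole principle.

Unsatisfiable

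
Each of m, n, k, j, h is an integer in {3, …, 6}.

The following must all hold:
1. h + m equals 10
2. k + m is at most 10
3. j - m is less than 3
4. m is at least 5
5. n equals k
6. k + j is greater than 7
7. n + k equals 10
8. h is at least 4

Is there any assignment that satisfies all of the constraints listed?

Satisfiable

The assignment m = 5, n = 5, k = 5, j = 5, h = 5 works:
  constraint 1 holds since h + m = 10.
  constraint 2 holds since k + m = 10.
The rest check out directly.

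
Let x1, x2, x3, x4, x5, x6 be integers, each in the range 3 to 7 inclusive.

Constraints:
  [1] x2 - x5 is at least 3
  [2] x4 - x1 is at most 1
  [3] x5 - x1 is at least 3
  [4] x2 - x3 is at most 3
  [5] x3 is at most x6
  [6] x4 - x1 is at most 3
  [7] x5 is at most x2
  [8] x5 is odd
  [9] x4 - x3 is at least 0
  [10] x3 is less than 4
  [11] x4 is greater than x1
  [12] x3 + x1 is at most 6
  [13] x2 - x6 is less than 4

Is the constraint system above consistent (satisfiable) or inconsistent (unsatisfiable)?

Constraints 1, 2, 3, 4, and 9 give x5 − x1 ≥ 3, x1 − x4 ≥ -1, x4 − x3 ≥ 0, x3 − x2 ≥ -3, x2 − x5 ≥ 3.
Adding all 5 inequalities: the left sides telescope to 0, and the right sides sum to 3 + (-1) + 0 + (-3) + 3 = 2. So 0 ≥ 2, which is false.

Unsatisfiable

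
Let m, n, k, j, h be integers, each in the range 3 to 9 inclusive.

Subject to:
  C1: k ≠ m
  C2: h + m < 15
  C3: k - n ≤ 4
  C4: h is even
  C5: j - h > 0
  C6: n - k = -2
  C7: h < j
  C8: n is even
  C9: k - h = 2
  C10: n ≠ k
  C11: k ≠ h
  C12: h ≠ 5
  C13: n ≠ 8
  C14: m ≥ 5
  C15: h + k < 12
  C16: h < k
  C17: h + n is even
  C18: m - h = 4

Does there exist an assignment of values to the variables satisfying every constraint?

Satisfiable

Take m = 8, n = 4, k = 6, j = 5, h = 4. Then constraint 2: h + m = 12; constraint 3: k - n = 2, and every other listed constraint is also met.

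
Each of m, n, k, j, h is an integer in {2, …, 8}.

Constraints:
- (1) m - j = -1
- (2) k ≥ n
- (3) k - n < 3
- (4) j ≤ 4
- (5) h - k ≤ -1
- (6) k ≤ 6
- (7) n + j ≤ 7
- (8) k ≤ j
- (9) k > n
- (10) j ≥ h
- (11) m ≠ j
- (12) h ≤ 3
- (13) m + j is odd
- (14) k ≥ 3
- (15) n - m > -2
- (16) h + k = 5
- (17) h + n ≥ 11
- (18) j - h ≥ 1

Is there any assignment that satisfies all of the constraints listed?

Unsatisfiable

From constraints 4 and 10: h ≤ j ≤ 4. From constraints 2 and 6: n ≤ k ≤ 6. Hence h + n ≤ 10. But constraint 17 requires h + n ≥ 11, and 11 > 10. Contradiction.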